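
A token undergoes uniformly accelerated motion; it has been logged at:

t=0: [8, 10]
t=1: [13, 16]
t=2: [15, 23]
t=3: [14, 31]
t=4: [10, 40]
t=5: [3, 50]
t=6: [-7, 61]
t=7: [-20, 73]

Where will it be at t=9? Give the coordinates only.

Taking differences between consecutive positions: [+5, +6], [+2, +7], [-1, +8], [-4, +9], [-7, +10], [-10, +11], [-13, +12]. These grow by [-3, +1] each step.
step 8: [-20, 73] + [-16, +13] → [-36, 86]
step 9: [-36, 86] + [-19, +14] → [-55, 100]

[-55, 100]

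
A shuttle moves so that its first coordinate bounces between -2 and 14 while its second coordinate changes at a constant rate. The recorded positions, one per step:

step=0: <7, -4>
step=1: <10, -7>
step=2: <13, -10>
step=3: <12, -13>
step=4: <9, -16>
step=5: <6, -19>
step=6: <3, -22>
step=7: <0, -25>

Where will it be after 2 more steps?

<2, -31>

The first coordinate travels 3 per step and bounces off the walls at -2 and 14.
  step 8: 0 → -1
  step 9: -1 → 2
The second coordinate changes by -3 each step: at step 9 it is -31.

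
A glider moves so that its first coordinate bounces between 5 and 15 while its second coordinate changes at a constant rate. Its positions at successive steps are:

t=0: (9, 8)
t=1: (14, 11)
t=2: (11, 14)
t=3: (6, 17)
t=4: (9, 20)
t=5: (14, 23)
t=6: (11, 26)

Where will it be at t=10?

The first coordinate travels 5 per step and bounces off the walls at 5 and 15.
  step 7: 11 → 6
  step 8: 6 → 9
  step 9: 9 → 14
  step 10: 14 → 11
The second coordinate changes by +3 each step: at step 10 it is 38.

(11, 38)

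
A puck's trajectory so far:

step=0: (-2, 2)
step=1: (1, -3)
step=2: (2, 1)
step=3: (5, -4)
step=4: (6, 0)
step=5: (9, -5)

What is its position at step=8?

(14, -2)

Differencing gives (+3, -5), (+1, +4), (+3, -5), (+1, +4), (+3, -5). This is the pattern (+3, -5), (+1, +4) repeated.
step 6: apply (+1, +4) → (10, -1)
step 7: apply (+3, -5) → (13, -6)
step 8: apply (+1, +4) → (14, -2)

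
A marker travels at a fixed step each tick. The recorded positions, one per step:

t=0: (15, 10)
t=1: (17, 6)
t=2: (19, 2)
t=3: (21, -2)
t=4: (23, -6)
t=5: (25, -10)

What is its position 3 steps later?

The position changes by (+2, -4) every step.
step 6: (25, -10) + (+2, -4) → (27, -14)
step 7: (27, -14) + (+2, -4) → (29, -18)
step 8: (29, -18) + (+2, -4) → (31, -22)

(31, -22)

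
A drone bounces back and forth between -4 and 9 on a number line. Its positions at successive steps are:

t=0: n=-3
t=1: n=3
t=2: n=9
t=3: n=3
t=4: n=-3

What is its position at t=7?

n=5

The value reflects between -4 and 9, moving 6 per step.
  step 5: -3 → 1
  step 6: 1 → 7
  step 7: 7 → 5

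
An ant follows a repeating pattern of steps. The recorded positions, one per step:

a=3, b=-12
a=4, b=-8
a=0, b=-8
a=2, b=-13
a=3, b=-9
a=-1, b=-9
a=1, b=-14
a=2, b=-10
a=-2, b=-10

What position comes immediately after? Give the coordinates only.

Differencing gives (+1, +4), (-4, +0), (+2, -5), (+1, +4), (-4, +0), (+2, -5), (+1, +4), (-4, +0). This is the pattern (+1, +4), (-4, +0), (+2, -5) repeated.
step 9: apply (+2, -5) → a=0, b=-15

a=0, b=-15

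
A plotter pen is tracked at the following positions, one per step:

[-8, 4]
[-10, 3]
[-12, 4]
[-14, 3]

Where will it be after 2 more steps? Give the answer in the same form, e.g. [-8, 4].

First: linear, -2 per step → -18 at step 5.
Second: cycles through 4, 3 every 2 steps. Step 5 lands at position 1 of the cycle → 3.

[-18, 3]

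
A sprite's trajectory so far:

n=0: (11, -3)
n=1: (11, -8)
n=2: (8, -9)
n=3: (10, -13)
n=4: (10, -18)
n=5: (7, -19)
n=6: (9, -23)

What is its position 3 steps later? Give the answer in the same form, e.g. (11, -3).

The moves between consecutive positions are (+0, -5), (-3, -1), (+2, -4), (+0, -5), (-3, -1), (+2, -4); they repeat the 3-cycle [(+0, -5), (-3, -1), (+2, -4)].
step 7: apply (+0, -5) → (9, -28)
step 8: apply (-3, -1) → (6, -29)
step 9: apply (+2, -4) → (8, -33)

(8, -33)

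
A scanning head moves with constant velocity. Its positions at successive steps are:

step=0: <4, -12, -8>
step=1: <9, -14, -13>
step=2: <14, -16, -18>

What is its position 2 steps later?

<24, -20, -28>

Each step adds <+5, -2, -5> to the position.
step 3: <14, -16, -18> + <+5, -2, -5> → <19, -18, -23>
step 4: <19, -18, -23> + <+5, -2, -5> → <24, -20, -28>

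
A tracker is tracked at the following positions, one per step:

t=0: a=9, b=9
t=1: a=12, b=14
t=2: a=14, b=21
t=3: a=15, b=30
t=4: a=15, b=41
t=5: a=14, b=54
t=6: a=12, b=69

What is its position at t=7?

a=9, b=86

Successive displacements: (+3, +5), (+2, +7), (+1, +9), (+0, +11), (-1, +13), (-2, +15) — each changes by (-1, +2).
step 7: a=12, b=69 + (-3, +17) → a=9, b=86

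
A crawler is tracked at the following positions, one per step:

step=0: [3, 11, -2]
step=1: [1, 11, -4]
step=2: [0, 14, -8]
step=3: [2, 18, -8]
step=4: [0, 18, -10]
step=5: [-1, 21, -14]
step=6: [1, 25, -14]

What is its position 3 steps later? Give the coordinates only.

[0, 32, -20]

Step-to-step displacements: [-2, +0, -2], [-1, +3, -4], [+2, +4, +0], [-2, +0, -2], [-1, +3, -4], [+2, +4, +0] — a repeating cycle of length 3.
step 7: apply [-2, +0, -2] → [-1, 25, -16]
step 8: apply [-1, +3, -4] → [-2, 28, -20]
step 9: apply [+2, +4, +0] → [0, 32, -20]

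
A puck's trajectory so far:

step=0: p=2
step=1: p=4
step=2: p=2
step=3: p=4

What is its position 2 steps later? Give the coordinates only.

Consecutive displacements +2, -2, +2 scale by a factor of -1 each step.
step 4: 4 − 2 → p=2
step 5: 2 + 2 → p=4

p=4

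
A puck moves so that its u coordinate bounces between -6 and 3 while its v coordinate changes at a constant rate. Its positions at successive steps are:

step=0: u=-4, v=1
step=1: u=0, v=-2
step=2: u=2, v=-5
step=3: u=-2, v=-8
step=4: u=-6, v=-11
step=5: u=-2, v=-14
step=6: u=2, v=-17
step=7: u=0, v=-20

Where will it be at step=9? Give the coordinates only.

The u coordinate reflects between -6 and 3, moving 4 per step.
  step 8: 0 → -4
  step 9: -4 → -4
The v coordinate changes by -3 each step: at step 9 it is -26.

u=-4, v=-26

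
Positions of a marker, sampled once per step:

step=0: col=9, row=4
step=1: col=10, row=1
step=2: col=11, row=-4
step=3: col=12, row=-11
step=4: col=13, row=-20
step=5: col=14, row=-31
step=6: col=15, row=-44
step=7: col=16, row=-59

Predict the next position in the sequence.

Taking differences between consecutive positions: (+1, -3), (+1, -5), (+1, -7), (+1, -9), (+1, -11), (+1, -13), (+1, -15). These grow by (+0, -2) each step.
step 8: col=16, row=-59 + (+1, -17) → col=17, row=-76

col=17, row=-76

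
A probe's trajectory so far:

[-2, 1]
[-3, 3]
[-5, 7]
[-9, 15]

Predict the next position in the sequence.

[-17, 31]

The jumps are [-1, +2], [-2, +4], [-4, +8] — a geometric progression with ratio 2.
step 4: [-9, 15] + [-8, +16] → [-17, 31]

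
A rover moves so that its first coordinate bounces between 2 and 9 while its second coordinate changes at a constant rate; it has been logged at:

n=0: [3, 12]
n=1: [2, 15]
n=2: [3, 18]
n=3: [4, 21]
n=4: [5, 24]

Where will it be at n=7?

[8, 33]

The first coordinate travels 1 per step and bounces off the walls at 2 and 9.
  step 5: 5 → 6
  step 6: 6 → 7
  step 7: 7 → 8
The second coordinate changes by +3 each step: at step 7 it is 33.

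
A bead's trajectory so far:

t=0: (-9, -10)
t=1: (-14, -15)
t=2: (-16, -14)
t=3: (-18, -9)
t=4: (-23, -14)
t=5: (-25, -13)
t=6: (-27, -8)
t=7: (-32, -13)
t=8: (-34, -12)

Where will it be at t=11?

(-43, -11)

The moves between consecutive positions are (-5, -5), (-2, +1), (-2, +5), (-5, -5), (-2, +1), (-2, +5), (-5, -5), (-2, +1); they repeat the 3-cycle [(-5, -5), (-2, +1), (-2, +5)].
step 9: apply (-2, +5) → (-36, -7)
step 10: apply (-5, -5) → (-41, -12)
step 11: apply (-2, +1) → (-43, -11)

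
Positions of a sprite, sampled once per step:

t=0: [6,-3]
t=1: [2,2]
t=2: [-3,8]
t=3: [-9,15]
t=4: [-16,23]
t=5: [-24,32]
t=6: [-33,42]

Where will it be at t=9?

Taking differences between consecutive positions: [-4,+5], [-5,+6], [-6,+7], [-7,+8], [-8,+9], [-9,+10]. These grow by [-1,+1] each step.
step 7: [-33,42] + [-10,+11] → [-43,53]
step 8: [-43,53] + [-11,+12] → [-54,65]
step 9: [-54,65] + [-12,+13] → [-66,78]

[-66,78]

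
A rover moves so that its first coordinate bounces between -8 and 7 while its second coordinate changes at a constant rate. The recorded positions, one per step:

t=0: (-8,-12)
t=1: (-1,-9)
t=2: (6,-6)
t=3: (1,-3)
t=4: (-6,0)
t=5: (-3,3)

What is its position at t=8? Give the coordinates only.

(-4,12)

The first coordinate travels 7 per step and bounces off the walls at -8 and 7.
  step 6: -3 → 4
  step 7: 4 → 3
  step 8: 3 → -4
The second coordinate changes by +3 each step: at step 8 it is 12.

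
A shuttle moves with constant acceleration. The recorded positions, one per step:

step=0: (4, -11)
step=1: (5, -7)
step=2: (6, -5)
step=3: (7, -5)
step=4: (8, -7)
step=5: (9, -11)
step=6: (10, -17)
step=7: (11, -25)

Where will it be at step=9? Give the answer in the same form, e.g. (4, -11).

(13, -47)

First differences are (+1, +4), (+1, +2), (+1, +0), (+1, -2), (+1, -4), (+1, -6), (+1, -8); their common second difference is (+0, -2) (constant acceleration).
step 8: (11, -25) + (+1, -10) → (12, -35)
step 9: (12, -35) + (+1, -12) → (13, -47)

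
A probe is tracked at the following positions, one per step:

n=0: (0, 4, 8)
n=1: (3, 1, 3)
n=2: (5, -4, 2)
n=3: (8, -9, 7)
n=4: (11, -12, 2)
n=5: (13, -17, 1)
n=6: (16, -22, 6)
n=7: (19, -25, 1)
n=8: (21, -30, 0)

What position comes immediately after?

Step-to-step displacements: (+3, -3, -5), (+2, -5, -1), (+3, -5, +5), (+3, -3, -5), (+2, -5, -1), (+3, -5, +5), (+3, -3, -5), (+2, -5, -1) — a repeating cycle of length 3.
step 9: apply (+3, -5, +5) → (24, -35, 5)

(24, -35, 5)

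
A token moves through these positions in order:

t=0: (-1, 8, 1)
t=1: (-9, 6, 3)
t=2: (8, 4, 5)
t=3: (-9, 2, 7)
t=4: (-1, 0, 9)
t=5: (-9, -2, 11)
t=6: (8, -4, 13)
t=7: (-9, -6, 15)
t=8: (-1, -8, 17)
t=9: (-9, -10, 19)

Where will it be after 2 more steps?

The first coordinate repeats the cycle [-1, -9, 8, -9] with period 4; step 11 mod 4 = 3, giving -9.
The second coordinate changes by -2 each step, so at step 11 it is 8 + 11·(-2) = -14.
The third coordinate changes by +2 each step, so at step 11 it is 1 + 11·(2) = 23.

(-9, -14, 23)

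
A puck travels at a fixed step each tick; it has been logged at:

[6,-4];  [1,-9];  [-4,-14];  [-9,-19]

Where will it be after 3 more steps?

[-24,-34]

Constant displacement of [-5,-5] per step.
step 4: [-9,-19] + [-5,-5] → [-14,-24]
step 5: [-14,-24] + [-5,-5] → [-19,-29]
step 6: [-19,-29] + [-5,-5] → [-24,-34]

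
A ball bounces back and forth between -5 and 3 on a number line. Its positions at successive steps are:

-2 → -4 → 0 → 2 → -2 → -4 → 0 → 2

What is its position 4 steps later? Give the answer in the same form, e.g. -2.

2

The value travels 4 per step and bounces off the walls at -5 and 3.
  step 8: 2 → -2
  step 9: -2 → -4
  step 10: -4 → 0
  step 11: 0 → 2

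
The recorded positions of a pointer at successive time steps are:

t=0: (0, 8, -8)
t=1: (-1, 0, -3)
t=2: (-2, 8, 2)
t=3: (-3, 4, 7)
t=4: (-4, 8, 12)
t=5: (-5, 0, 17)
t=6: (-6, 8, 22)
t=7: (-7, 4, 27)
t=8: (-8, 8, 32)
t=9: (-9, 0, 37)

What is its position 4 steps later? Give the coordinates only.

First: linear, -1 per step → -13 at step 13.
Second: cycles through 8, 0, 8, 4 every 4 steps. Step 13 lands at position 1 of the cycle → 0.
Third: linear, +5 per step → 57 at step 13.

(-13, 0, 57)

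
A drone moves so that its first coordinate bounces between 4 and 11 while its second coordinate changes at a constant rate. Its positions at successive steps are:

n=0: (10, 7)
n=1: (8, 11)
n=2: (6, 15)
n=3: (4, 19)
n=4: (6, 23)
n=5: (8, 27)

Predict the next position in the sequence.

(10, 31)

The first coordinate reflects between 4 and 11, moving 2 per step.
  step 6: 8 → 10
The second coordinate changes by +4 each step: at step 6 it is 31.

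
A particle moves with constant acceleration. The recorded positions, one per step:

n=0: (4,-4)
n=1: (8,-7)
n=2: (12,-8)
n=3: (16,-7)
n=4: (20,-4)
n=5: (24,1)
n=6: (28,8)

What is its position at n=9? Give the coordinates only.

(40,41)

Taking differences between consecutive positions: (+4,-3), (+4,-1), (+4,+1), (+4,+3), (+4,+5), (+4,+7). These grow by (+0,+2) each step.
step 7: (28,8) + (+4,+9) → (32,17)
step 8: (32,17) + (+4,+11) → (36,28)
step 9: (36,28) + (+4,+13) → (40,41)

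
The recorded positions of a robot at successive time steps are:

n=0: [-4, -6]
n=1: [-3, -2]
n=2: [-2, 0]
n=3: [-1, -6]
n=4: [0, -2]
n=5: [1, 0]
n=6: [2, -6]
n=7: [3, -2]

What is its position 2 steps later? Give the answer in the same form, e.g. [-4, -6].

[5, -6]

First: linear, +1 per step → 5 at step 9.
Second: cycles through -6, -2, 0 every 3 steps. Step 9 lands at position 0 of the cycle → -6.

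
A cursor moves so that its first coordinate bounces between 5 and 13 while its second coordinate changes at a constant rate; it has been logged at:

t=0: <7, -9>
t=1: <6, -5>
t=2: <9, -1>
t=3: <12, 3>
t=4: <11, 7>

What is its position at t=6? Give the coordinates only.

The first coordinate reflects between 5 and 13, moving 3 per step.
  step 5: 11 → 8
  step 6: 8 → 5
The second coordinate changes by +4 each step: at step 6 it is 15.

<5, 15>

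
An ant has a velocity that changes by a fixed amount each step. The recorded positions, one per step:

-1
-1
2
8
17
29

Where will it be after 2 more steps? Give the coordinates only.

62

Successive displacements: +0, +3, +6, +9, +12 — each changes by +3.
step 6: 29 + 15 → 44
step 7: 44 + 18 → 62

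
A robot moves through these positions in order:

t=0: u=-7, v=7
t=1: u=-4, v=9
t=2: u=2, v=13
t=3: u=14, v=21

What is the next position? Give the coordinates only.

Step-to-step displacements: (+3, +2), (+6, +4), (+12, +8); each is 2× the previous.
step 4: u=14, v=21 + (+24, +16) → u=38, v=37

u=38, v=37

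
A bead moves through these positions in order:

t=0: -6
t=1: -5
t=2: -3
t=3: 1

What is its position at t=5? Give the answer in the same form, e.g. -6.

25

The jumps are +1, +2, +4 — a geometric progression with ratio 2.
step 4: 1 + 8 → 9
step 5: 9 + 16 → 25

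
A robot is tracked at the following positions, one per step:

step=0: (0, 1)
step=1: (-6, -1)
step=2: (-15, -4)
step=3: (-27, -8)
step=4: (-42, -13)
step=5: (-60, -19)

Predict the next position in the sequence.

Taking differences between consecutive positions: (-6, -2), (-9, -3), (-12, -4), (-15, -5), (-18, -6). These grow by (-3, -1) each step.
step 6: (-60, -19) + (-21, -7) → (-81, -26)

(-81, -26)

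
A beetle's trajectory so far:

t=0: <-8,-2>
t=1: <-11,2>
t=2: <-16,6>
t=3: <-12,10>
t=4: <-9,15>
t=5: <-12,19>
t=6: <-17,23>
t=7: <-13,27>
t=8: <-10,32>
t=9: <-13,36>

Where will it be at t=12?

The moves between consecutive positions are <-3,+4>, <-5,+4>, <+4,+4>, <+3,+5>, <-3,+4>, <-5,+4>, <+4,+4>, <+3,+5>, <-3,+4>; they repeat the 4-cycle [<-3,+4>, <-5,+4>, <+4,+4>, <+3,+5>].
step 10: apply <-5,+4> → <-18,40>
step 11: apply <+4,+4> → <-14,44>
step 12: apply <+3,+5> → <-11,49>

<-11,49>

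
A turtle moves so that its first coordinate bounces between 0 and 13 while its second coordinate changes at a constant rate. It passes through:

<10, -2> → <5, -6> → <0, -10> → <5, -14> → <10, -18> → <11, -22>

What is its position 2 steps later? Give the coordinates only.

<1, -30>

The first coordinate travels 5 per step and bounces off the walls at 0 and 13.
  step 6: 11 → 6
  step 7: 6 → 1
The second coordinate changes by -4 each step: at step 7 it is -30.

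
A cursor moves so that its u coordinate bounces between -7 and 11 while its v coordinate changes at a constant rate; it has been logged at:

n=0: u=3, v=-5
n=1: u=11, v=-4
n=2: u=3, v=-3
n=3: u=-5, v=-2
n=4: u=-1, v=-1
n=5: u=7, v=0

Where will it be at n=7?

The u coordinate reflects between -7 and 11, moving 8 per step.
  step 6: 7 → 7
  step 7: 7 → -1
The v coordinate changes by +1 each step: at step 7 it is 2.

u=-1, v=2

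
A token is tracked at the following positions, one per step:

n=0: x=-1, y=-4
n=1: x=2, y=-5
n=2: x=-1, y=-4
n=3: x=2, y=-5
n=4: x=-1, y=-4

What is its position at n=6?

Step-to-step displacements: (+3, -1), (-3, +1), (+3, -1), (-3, +1); each is -1× the previous.
step 5: x=-1, y=-4 + (+3, -1) → x=2, y=-5
step 6: x=2, y=-5 + (-3, +1) → x=-1, y=-4

x=-1, y=-4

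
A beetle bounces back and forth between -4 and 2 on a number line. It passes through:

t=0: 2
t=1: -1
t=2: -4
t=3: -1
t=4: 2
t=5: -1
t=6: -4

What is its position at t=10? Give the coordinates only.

-4

The value reflects between -4 and 2, moving 3 per step.
  step 7: -4 → -1
  step 8: -1 → 2
  step 9: 2 → -1
  step 10: -1 → -4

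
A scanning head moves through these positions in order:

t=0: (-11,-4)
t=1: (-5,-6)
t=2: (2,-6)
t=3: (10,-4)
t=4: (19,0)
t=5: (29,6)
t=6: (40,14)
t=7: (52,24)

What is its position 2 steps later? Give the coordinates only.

(79,50)

Taking differences between consecutive positions: (+6,-2), (+7,+0), (+8,+2), (+9,+4), (+10,+6), (+11,+8), (+12,+10). These grow by (+1,+2) each step.
step 8: (52,24) + (+13,+12) → (65,36)
step 9: (65,36) + (+14,+14) → (79,50)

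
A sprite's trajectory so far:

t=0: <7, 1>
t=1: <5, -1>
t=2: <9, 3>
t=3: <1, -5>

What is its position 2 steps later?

<-15, -21>

Step-to-step displacements: <-2, -2>, <+4, +4>, <-8, -8>; each is -2× the previous.
step 4: <1, -5> + <+16, +16> → <17, 11>
step 5: <17, 11> + <-32, -32> → <-15, -21>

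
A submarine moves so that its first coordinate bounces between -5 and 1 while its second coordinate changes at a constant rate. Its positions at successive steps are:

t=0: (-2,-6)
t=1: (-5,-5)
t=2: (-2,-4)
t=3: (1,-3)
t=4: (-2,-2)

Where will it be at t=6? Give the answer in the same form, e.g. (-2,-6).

(-2,0)

The first coordinate reflects between -5 and 1, moving 3 per step.
  step 5: -2 → -5
  step 6: -5 → -2
The second coordinate changes by +1 each step: at step 6 it is 0.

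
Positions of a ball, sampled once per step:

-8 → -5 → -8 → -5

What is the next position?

-8

Consecutive displacements +3, -3, +3 scale by a factor of -1 each step.
step 4: -5 − 3 → -8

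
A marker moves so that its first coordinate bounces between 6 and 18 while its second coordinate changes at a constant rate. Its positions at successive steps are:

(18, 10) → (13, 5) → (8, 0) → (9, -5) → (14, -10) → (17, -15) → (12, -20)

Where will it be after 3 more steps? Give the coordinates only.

The first coordinate travels 5 per step and bounces off the walls at 6 and 18.
  step 7: 12 → 7
  step 8: 7 → 10
  step 9: 10 → 15
The second coordinate changes by -5 each step: at step 9 it is -35.

(15, -35)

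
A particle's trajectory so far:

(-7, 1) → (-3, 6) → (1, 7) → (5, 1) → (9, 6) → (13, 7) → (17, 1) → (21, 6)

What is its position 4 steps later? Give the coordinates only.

First: linear, +4 per step → 37 at step 11.
Second: cycles through 1, 6, 7 every 3 steps. Step 11 lands at position 2 of the cycle → 7.

(37, 7)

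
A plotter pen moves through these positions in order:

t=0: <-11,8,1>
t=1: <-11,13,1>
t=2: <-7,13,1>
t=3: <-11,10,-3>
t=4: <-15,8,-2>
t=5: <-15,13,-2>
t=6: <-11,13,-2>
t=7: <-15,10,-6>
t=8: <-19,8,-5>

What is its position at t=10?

<-15,13,-5>

The moves between consecutive positions are <+0,+5,+0>, <+4,+0,+0>, <-4,-3,-4>, <-4,-2,+1>, <+0,+5,+0>, <+4,+0,+0>, <-4,-3,-4>, <-4,-2,+1>; they repeat the 4-cycle [<+0,+5,+0>, <+4,+0,+0>, <-4,-3,-4>, <-4,-2,+1>].
step 9: apply <+0,+5,+0> → <-19,13,-5>
step 10: apply <+4,+0,+0> → <-15,13,-5>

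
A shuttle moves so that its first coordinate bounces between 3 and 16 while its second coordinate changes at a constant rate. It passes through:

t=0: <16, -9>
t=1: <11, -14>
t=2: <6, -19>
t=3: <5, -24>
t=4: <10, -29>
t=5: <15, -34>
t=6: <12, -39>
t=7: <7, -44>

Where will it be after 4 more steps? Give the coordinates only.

<13, -64>

The first coordinate reflects between 3 and 16, moving 5 per step.
  step 8: 7 → 4
  step 9: 4 → 9
  step 10: 9 → 14
  step 11: 14 → 13
The second coordinate changes by -5 each step: at step 11 it is -64.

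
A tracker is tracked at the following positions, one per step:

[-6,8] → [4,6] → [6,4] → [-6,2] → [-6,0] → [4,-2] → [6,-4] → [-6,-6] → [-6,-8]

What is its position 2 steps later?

The first coordinate repeats the cycle [-6, 4, 6, -6] with period 4; step 10 mod 4 = 2, giving 6.
The second coordinate changes by -2 each step, so at step 10 it is 8 + 10·(-2) = -12.

[6,-12]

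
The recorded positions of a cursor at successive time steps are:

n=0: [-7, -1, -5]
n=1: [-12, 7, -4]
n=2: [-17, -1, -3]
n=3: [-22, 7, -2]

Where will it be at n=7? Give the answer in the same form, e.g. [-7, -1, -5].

[-42, 7, 2]

First: linear, -5 per step → -42 at step 7.
Second: cycles through -1, 7 every 2 steps. Step 7 lands at position 1 of the cycle → 7.
Third: linear, +1 per step → 2 at step 7.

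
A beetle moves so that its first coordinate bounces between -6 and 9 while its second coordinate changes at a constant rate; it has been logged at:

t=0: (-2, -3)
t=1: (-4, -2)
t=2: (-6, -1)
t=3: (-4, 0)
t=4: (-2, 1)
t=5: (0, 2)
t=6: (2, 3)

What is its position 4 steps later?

(8, 7)

The first coordinate reflects between -6 and 9, moving 2 per step.
  step 7: 2 → 4
  step 8: 4 → 6
  step 9: 6 → 8
  step 10: 8 → 8
The second coordinate changes by +1 each step: at step 10 it is 7.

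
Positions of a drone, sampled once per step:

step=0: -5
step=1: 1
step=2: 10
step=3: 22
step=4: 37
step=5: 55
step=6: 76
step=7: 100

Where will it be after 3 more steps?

190

Successive displacements: +6, +9, +12, +15, +18, +21, +24 — each changes by +3.
step 8: 100 + 27 → 127
step 9: 127 + 30 → 157
step 10: 157 + 33 → 190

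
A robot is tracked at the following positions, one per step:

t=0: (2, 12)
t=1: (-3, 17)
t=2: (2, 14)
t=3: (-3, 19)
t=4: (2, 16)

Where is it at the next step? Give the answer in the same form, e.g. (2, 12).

Step-to-step displacements: (-5, +5), (+5, -3), (-5, +5), (+5, -3) — a repeating cycle of length 2.
step 5: apply (-5, +5) → (-3, 21)

(-3, 21)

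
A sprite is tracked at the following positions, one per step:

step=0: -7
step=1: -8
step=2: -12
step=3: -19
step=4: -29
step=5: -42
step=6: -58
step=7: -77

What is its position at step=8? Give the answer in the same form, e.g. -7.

-99

First differences are -1, -4, -7, -10, -13, -16, -19; their common second difference is -3 (constant acceleration).
step 8: -77 − 22 → -99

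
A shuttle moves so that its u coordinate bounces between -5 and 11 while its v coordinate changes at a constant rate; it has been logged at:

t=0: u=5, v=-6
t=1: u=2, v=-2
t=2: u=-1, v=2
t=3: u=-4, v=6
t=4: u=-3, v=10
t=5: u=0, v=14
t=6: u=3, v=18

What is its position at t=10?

u=7, v=34

The u coordinate reflects between -5 and 11, moving 3 per step.
  step 7: 3 → 6
  step 8: 6 → 9
  step 9: 9 → 10
  step 10: 10 → 7
The v coordinate changes by +4 each step: at step 10 it is 34.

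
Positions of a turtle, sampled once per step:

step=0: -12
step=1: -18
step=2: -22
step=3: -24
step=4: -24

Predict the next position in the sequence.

Successive displacements: -6, -4, -2, +0 — each changes by +2.
step 5: -24 + 2 → -22

-22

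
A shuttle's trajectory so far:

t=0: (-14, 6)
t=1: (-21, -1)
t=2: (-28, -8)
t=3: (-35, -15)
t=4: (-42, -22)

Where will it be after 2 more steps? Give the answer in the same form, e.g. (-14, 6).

(-56, -36)

The position changes by (-7, -7) every step.
step 5: (-42, -22) + (-7, -7) → (-49, -29)
step 6: (-49, -29) + (-7, -7) → (-56, -36)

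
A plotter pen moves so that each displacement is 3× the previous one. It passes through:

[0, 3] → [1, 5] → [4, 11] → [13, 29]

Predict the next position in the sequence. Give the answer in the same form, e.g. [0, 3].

[40, 83]

The jumps are [+1, +2], [+3, +6], [+9, +18] — a geometric progression with ratio 3.
step 4: [13, 29] + [+27, +54] → [40, 83]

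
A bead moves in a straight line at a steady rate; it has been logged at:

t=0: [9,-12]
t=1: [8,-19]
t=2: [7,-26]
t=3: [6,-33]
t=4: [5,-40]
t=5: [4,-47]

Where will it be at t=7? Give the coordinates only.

[2,-61]

Each step adds [-1,-7] to the position.
step 6: [4,-47] + [-1,-7] → [3,-54]
step 7: [3,-54] + [-1,-7] → [2,-61]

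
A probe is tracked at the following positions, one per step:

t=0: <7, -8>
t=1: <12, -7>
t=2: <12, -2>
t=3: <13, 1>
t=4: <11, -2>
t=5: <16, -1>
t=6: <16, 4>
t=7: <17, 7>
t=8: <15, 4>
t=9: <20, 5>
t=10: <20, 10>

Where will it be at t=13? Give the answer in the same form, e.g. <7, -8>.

<24, 11>

Differencing gives <+5, +1>, <+0, +5>, <+1, +3>, <-2, -3>, <+5, +1>, <+0, +5>, <+1, +3>, <-2, -3>, <+5, +1>, <+0, +5>. This is the pattern <+5, +1>, <+0, +5>, <+1, +3>, <-2, -3> repeated.
step 11: apply <+1, +3> → <21, 13>
step 12: apply <-2, -3> → <19, 10>
step 13: apply <+5, +1> → <24, 11>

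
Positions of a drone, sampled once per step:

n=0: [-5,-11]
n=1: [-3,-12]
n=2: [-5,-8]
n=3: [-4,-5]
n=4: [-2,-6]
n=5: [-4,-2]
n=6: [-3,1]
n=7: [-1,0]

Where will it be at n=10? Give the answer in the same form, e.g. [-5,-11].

[0,6]

Step-to-step displacements: [+2,-1], [-2,+4], [+1,+3], [+2,-1], [-2,+4], [+1,+3], [+2,-1] — a repeating cycle of length 3.
step 8: apply [-2,+4] → [-3,4]
step 9: apply [+1,+3] → [-2,7]
step 10: apply [+2,-1] → [0,6]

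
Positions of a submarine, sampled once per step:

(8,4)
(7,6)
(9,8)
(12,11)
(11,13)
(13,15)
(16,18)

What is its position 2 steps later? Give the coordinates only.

Step-to-step displacements: (-1,+2), (+2,+2), (+3,+3), (-1,+2), (+2,+2), (+3,+3) — a repeating cycle of length 3.
step 7: apply (-1,+2) → (15,20)
step 8: apply (+2,+2) → (17,22)

(17,22)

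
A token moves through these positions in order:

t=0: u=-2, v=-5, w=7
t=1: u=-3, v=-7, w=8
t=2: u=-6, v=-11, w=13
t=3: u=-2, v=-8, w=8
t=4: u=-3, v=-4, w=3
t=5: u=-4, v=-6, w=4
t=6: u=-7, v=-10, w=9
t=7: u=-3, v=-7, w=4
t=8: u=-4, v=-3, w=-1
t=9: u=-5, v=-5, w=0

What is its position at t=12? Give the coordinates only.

u=-5, v=-2, w=-5

The moves between consecutive positions are (-1,-2,+1), (-3,-4,+5), (+4,+3,-5), (-1,+4,-5), (-1,-2,+1), (-3,-4,+5), (+4,+3,-5), (-1,+4,-5), (-1,-2,+1); they repeat the 4-cycle [(-1,-2,+1), (-3,-4,+5), (+4,+3,-5), (-1,+4,-5)].
step 10: apply (-3,-4,+5) → u=-8, v=-9, w=5
step 11: apply (+4,+3,-5) → u=-4, v=-6, w=0
step 12: apply (-1,+4,-5) → u=-5, v=-2, w=-5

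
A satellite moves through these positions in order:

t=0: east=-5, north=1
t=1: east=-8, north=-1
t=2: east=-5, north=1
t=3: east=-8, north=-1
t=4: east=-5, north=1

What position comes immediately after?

east=-8, north=-1

The jumps are (-3, -2), (+3, +2), (-3, -2), (+3, +2) — a geometric progression with ratio -1.
step 5: east=-5, north=1 + (-3, -2) → east=-8, north=-1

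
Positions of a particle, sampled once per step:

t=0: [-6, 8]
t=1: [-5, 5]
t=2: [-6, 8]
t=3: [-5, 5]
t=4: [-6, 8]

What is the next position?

[-5, 5]

The jumps are [+1, -3], [-1, +3], [+1, -3], [-1, +3] — a geometric progression with ratio -1.
step 5: [-6, 8] + [+1, -3] → [-5, 5]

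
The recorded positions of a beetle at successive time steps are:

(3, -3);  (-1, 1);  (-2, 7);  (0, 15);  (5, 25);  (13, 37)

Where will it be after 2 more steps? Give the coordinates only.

Successive displacements: (-4, +4), (-1, +6), (+2, +8), (+5, +10), (+8, +12) — each changes by (+3, +2).
step 6: (13, 37) + (+11, +14) → (24, 51)
step 7: (24, 51) + (+14, +16) → (38, 67)

(38, 67)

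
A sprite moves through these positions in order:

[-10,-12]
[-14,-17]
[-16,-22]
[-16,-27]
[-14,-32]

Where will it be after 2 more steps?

Successive displacements: [-4,-5], [-2,-5], [+0,-5], [+2,-5] — each changes by [+2,+0].
step 5: [-14,-32] + [+4,-5] → [-10,-37]
step 6: [-10,-37] + [+6,-5] → [-4,-42]

[-4,-42]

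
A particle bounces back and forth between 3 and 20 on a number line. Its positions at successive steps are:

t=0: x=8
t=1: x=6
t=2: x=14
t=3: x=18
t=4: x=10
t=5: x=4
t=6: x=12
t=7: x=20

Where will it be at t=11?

x=18

The value travels 8 per step and bounces off the walls at 3 and 20.
  step 8: 20 → 12
  step 9: 12 → 4
  step 10: 4 → 10
  step 11: 10 → 18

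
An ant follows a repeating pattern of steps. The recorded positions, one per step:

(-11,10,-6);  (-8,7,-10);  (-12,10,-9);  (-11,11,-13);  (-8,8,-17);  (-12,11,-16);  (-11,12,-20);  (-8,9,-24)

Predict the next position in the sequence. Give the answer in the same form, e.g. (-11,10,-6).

(-12,12,-23)

The moves between consecutive positions are (+3,-3,-4), (-4,+3,+1), (+1,+1,-4), (+3,-3,-4), (-4,+3,+1), (+1,+1,-4), (+3,-3,-4); they repeat the 3-cycle [(+3,-3,-4), (-4,+3,+1), (+1,+1,-4)].
step 8: apply (-4,+3,+1) → (-12,12,-23)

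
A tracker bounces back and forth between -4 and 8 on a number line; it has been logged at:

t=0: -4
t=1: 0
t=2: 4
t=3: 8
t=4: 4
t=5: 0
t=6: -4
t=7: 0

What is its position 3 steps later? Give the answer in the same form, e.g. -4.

4

The value travels 4 per step and bounces off the walls at -4 and 8.
  step 8: 0 → 4
  step 9: 4 → 8
  step 10: 8 → 4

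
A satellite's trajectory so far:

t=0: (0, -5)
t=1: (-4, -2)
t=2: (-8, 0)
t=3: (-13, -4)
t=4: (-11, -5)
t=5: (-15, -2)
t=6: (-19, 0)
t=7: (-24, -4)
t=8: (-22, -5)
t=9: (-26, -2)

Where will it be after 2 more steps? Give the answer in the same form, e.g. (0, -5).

Step-to-step displacements: (-4, +3), (-4, +2), (-5, -4), (+2, -1), (-4, +3), (-4, +2), (-5, -4), (+2, -1), (-4, +3) — a repeating cycle of length 4.
step 10: apply (-4, +2) → (-30, 0)
step 11: apply (-5, -4) → (-35, -4)

(-35, -4)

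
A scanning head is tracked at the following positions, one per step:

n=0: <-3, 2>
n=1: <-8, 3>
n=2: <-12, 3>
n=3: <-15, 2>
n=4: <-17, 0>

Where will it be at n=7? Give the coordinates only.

First differences are <-5, +1>, <-4, +0>, <-3, -1>, <-2, -2>; their common second difference is <+1, -1> (constant acceleration).
step 5: <-17, 0> + <-1, -3> → <-18, -3>
step 6: <-18, -3> + <+0, -4> → <-18, -7>
step 7: <-18, -7> + <+1, -5> → <-17, -12>

<-17, -12>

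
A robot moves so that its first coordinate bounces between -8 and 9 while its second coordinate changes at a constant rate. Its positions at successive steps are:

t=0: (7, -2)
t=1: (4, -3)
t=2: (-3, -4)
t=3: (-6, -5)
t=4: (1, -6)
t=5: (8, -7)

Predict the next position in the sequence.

(3, -8)

The first coordinate travels 7 per step and bounces off the walls at -8 and 9.
  step 6: 8 → 3
The second coordinate changes by -1 each step: at step 6 it is -8.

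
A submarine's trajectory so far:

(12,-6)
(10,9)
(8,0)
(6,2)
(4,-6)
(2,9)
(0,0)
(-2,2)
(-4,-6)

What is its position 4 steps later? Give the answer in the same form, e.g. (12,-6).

(-12,-6)

First: linear, -2 per step → -12 at step 12.
Second: cycles through -6, 9, 0, 2 every 4 steps. Step 12 lands at position 0 of the cycle → -6.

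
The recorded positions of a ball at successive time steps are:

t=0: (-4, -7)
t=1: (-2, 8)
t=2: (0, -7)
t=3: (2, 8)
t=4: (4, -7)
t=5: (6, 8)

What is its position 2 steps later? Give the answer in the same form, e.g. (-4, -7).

The first coordinate changes by +2 each step, so at step 7 it is -4 + 7·(2) = 10.
The second coordinate repeats the cycle [-7, 8] with period 2; step 7 mod 2 = 1, giving 8.

(10, 8)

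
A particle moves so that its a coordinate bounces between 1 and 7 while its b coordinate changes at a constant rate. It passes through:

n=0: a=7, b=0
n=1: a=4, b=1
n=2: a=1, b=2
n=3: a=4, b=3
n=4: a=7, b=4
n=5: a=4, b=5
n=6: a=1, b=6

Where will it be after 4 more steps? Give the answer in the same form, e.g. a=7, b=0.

a=1, b=10

The a coordinate travels 3 per step and bounces off the walls at 1 and 7.
  step 7: 1 → 4
  step 8: 4 → 7
  step 9: 7 → 4
  step 10: 4 → 1
The b coordinate changes by +1 each step: at step 10 it is 10.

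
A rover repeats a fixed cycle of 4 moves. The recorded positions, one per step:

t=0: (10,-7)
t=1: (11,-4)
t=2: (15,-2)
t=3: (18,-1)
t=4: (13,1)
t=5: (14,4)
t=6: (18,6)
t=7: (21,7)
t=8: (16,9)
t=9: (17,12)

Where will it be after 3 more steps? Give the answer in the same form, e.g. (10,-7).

The moves between consecutive positions are (+1,+3), (+4,+2), (+3,+1), (-5,+2), (+1,+3), (+4,+2), (+3,+1), (-5,+2), (+1,+3); they repeat the 4-cycle [(+1,+3), (+4,+2), (+3,+1), (-5,+2)].
step 10: apply (+4,+2) → (21,14)
step 11: apply (+3,+1) → (24,15)
step 12: apply (-5,+2) → (19,17)

(19,17)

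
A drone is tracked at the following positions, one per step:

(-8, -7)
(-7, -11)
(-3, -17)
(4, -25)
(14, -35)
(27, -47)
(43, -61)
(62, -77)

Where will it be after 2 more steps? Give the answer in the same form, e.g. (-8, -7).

(109, -115)

Successive displacements: (+1, -4), (+4, -6), (+7, -8), (+10, -10), (+13, -12), (+16, -14), (+19, -16) — each changes by (+3, -2).
step 8: (62, -77) + (+22, -18) → (84, -95)
step 9: (84, -95) + (+25, -20) → (109, -115)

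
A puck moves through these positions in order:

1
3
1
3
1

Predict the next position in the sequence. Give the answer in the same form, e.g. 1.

3

Step-to-step displacements: +2, -2, +2, -2; each is -1× the previous.
step 5: 1 + 2 → 3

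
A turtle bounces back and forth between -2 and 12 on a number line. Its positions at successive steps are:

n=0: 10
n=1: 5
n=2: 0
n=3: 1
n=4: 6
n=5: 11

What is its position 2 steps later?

3

The value travels 5 per step and bounces off the walls at -2 and 12.
  step 6: 11 → 8
  step 7: 8 → 3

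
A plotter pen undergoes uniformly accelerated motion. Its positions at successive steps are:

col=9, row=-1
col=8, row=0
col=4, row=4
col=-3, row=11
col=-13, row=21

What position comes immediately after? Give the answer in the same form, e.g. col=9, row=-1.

Taking differences between consecutive positions: (-1,+1), (-4,+4), (-7,+7), (-10,+10). These grow by (-3,+3) each step.
step 5: col=-13, row=21 + (-13,+13) → col=-26, row=34

col=-26, row=34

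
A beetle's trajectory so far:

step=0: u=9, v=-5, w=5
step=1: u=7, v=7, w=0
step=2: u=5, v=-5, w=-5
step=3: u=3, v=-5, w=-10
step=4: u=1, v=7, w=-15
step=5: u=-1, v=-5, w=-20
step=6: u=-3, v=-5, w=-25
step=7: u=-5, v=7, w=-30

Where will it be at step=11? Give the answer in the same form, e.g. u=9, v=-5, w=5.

u=-13, v=-5, w=-50

The u coordinate changes by -2 each step, so at step 11 it is 9 + 11·(-2) = -13.
The v coordinate repeats the cycle [-5, 7, -5] with period 3; step 11 mod 3 = 2, giving -5.
The w coordinate changes by -5 each step, so at step 11 it is 5 + 11·(-5) = -50.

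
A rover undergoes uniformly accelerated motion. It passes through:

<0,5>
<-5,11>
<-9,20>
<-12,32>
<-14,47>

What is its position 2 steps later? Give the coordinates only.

Taking differences between consecutive positions: <-5,+6>, <-4,+9>, <-3,+12>, <-2,+15>. These grow by <+1,+3> each step.
step 5: <-14,47> + <-1,+18> → <-15,65>
step 6: <-15,65> + <+0,+21> → <-15,86>

<-15,86>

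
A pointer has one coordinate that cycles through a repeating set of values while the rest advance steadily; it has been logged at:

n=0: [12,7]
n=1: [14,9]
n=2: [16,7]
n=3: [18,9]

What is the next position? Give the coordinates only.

[20,7]

The first coordinate changes by +2 each step, so at step 4 it is 12 + 4·(2) = 20.
The second coordinate repeats the cycle [7, 9] with period 2; step 4 mod 2 = 0, giving 7.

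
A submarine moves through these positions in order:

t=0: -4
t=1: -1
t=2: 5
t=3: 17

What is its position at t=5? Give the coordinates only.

The jumps are +3, +6, +12 — a geometric progression with ratio 2.
step 4: 17 + 24 → 41
step 5: 41 + 48 → 89

89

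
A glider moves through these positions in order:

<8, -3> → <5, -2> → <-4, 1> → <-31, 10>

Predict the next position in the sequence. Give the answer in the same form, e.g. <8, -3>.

The jumps are <-3, +1>, <-9, +3>, <-27, +9> — a geometric progression with ratio 3.
step 4: <-31, 10> + <-81, +27> → <-112, 37>

<-112, 37>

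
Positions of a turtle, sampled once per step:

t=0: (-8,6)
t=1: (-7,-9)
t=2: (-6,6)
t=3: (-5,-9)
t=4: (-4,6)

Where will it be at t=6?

(-2,6)

The first coordinate changes by +1 each step, so at step 6 it is -8 + 6·(1) = -2.
The second coordinate repeats the cycle [6, -9] with period 2; step 6 mod 2 = 0, giving 6.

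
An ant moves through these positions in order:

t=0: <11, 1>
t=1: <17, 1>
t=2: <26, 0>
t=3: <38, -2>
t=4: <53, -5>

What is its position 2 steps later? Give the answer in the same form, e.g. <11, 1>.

<92, -14>

Taking differences between consecutive positions: <+6, +0>, <+9, -1>, <+12, -2>, <+15, -3>. These grow by <+3, -1> each step.
step 5: <53, -5> + <+18, -4> → <71, -9>
step 6: <71, -9> + <+21, -5> → <92, -14>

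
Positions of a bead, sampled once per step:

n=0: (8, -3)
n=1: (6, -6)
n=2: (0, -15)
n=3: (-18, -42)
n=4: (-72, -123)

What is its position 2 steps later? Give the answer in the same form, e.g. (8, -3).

(-720, -1095)

The jumps are (-2, -3), (-6, -9), (-18, -27), (-54, -81) — a geometric progression with ratio 3.
step 5: (-72, -123) + (-162, -243) → (-234, -366)
step 6: (-234, -366) + (-486, -729) → (-720, -1095)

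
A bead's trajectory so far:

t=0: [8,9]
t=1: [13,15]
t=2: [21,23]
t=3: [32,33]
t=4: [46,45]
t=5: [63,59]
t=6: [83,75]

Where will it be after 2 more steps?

[132,113]

Successive displacements: [+5,+6], [+8,+8], [+11,+10], [+14,+12], [+17,+14], [+20,+16] — each changes by [+3,+2].
step 7: [83,75] + [+23,+18] → [106,93]
step 8: [106,93] + [+26,+20] → [132,113]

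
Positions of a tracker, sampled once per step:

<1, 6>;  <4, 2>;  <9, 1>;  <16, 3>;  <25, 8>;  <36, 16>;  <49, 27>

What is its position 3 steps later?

Successive displacements: <+3, -4>, <+5, -1>, <+7, +2>, <+9, +5>, <+11, +8>, <+13, +11> — each changes by <+2, +3>.
step 7: <49, 27> + <+15, +14> → <64, 41>
step 8: <64, 41> + <+17, +17> → <81, 58>
step 9: <81, 58> + <+19, +20> → <100, 78>

<100, 78>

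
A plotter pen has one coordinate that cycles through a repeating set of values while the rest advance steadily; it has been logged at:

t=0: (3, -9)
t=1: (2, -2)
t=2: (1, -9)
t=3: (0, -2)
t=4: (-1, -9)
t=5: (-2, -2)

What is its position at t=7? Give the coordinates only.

(-4, -2)

The first coordinate changes by -1 each step, so at step 7 it is 3 + 7·(-1) = -4.
The second coordinate repeats the cycle [-9, -2] with period 2; step 7 mod 2 = 1, giving -2.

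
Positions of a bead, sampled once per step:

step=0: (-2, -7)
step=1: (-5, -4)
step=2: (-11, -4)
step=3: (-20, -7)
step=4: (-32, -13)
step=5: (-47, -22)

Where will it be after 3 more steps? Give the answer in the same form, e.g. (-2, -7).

Successive displacements: (-3, +3), (-6, +0), (-9, -3), (-12, -6), (-15, -9) — each changes by (-3, -3).
step 6: (-47, -22) + (-18, -12) → (-65, -34)
step 7: (-65, -34) + (-21, -15) → (-86, -49)
step 8: (-86, -49) + (-24, -18) → (-110, -67)

(-110, -67)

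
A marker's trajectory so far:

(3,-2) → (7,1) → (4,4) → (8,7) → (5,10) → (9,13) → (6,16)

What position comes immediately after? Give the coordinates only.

(10,19)

Differencing gives (+4,+3), (-3,+3), (+4,+3), (-3,+3), (+4,+3), (-3,+3). This is the pattern (+4,+3), (-3,+3) repeated.
step 7: apply (+4,+3) → (10,19)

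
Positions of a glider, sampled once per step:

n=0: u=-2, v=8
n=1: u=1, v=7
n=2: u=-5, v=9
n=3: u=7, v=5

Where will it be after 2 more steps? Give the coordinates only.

Consecutive displacements (+3,-1), (-6,+2), (+12,-4) scale by a factor of -2 each step.
step 4: u=7, v=5 + (-24,+8) → u=-17, v=13
step 5: u=-17, v=13 + (+48,-16) → u=31, v=-3

u=31, v=-3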